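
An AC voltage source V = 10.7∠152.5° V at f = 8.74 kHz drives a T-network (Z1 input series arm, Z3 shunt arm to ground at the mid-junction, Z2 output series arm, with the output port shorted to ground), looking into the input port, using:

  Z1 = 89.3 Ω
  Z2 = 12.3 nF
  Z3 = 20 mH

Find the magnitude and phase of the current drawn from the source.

Step 1 — Angular frequency: ω = 2π·f = 2π·8740 = 5.492e+04 rad/s.
Step 2 — Component impedances:
  Z1: Z = R = 89.3 Ω
  Z2: Z = 1/(jωC) = -j/(ω·C) = 0 - j1480 Ω
  Z3: Z = jωL = j·5.492e+04·0.02 = 0 + j1098 Ω
Step 3 — With the output port shorted to ground, the output series arm Z2 runs from the junction to ground; the shunt arm Z3 also runs from the junction to ground. They appear in parallel: Z3 || Z2 = 0 + j4255 Ω.
Step 4 — Series with input arm Z1: Z_in = Z1 + (Z3 || Z2) = 89.3 + j4255 Ω = 4255∠88.8° Ω.
Step 5 — Source phasor: V = 10.7∠152.5° V = -9.491 + j4.941 V.
Step 6 — Ohm's law: I = V / Z_total = (-9.491 + j4.941) / (89.3 + j4255) = 0.001114 + j0.002254 A.
Step 7 — Convert to polar: |I| = 0.002514 A, ∠I = 63.7°.

I = 0.002514∠63.7° A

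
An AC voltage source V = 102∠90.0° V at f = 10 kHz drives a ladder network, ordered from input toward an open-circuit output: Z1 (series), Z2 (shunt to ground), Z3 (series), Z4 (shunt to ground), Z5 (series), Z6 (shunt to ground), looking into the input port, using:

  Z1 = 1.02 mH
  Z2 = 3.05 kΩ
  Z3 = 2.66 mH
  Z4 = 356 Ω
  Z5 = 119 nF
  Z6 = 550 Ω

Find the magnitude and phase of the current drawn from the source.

Step 1 — Angular frequency: ω = 2π·f = 2π·1e+04 = 6.283e+04 rad/s.
Step 2 — Component impedances:
  Z1: Z = jωL = j·6.283e+04·0.00102 = 0 + j64.09 Ω
  Z2: Z = R = 3050 Ω
  Z3: Z = jωL = j·6.283e+04·0.00266 = 0 + j167.1 Ω
  Z4: Z = R = 356 Ω
  Z5: Z = 1/(jωC) = -j/(ω·C) = 0 - j133.7 Ω
  Z6: Z = R = 550 Ω
Step 3 — Ladder network (open output): work backward from the far end, alternating series and parallel combinations. Z_in = 210.2 + j191.7 Ω = 284.5∠42.4° Ω.
Step 4 — Source phasor: V = 102∠90.0° V = 0 + j102 V.
Step 5 — Ohm's law: I = V / Z_total = (0 + j102) / (210.2 + j191.7) = 0.2417 + j0.2649 A.
Step 6 — Convert to polar: |I| = 0.3586 A, ∠I = 47.6°.

I = 0.3586∠47.6° A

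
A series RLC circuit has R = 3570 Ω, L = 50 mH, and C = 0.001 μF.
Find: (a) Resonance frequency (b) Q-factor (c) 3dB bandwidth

Step 1 — Resonance condition Im(Z)=0 gives ω₀ = 1/√(LC).
Step 2 — ω₀ = 1/√(0.05·1e-09) = 1.414e+05 rad/s.
Step 3 — f₀ = ω₀/(2π) = 2.251e+04 Hz.
Step 4 — Series Q: Q = ω₀L/R = 1.414e+05·0.05/3570 = 1.981.
Step 5 — 3dB bandwidth: Δω = ω₀/Q = 7.14e+04 rad/s; BW = Δω/(2π) = 1.136e+04 Hz.

(a) f₀ = 2.251e+04 Hz  (b) Q = 1.981  (c) BW = 1.136e+04 Hz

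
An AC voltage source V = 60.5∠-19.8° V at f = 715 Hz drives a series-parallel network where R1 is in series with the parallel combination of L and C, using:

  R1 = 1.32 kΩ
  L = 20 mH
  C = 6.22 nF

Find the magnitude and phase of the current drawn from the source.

Step 1 — Angular frequency: ω = 2π·f = 2π·715 = 4492 rad/s.
Step 2 — Component impedances:
  R1: Z = R = 1320 Ω
  L: Z = jωL = j·4492·0.02 = 0 + j89.85 Ω
  C: Z = 1/(jωC) = -j/(ω·C) = 0 - j3.579e+04 Ω
Step 3 — Parallel branch: L || C = 1/(1/L + 1/C) = 0 + j90.08 Ω.
Step 4 — Series with R1: Z_total = R1 + (L || C) = 1320 + j90.08 Ω = 1323∠3.9° Ω.
Step 5 — Source phasor: V = 60.5∠-19.8° V = 56.92 - j20.49 V.
Step 6 — Ohm's law: I = V / Z_total = (56.92 - j20.49) / (1320 + j90.08) = 0.04187 - j0.01838 A.
Step 7 — Convert to polar: |I| = 0.04573 A, ∠I = -23.7°.

I = 0.04573∠-23.7° A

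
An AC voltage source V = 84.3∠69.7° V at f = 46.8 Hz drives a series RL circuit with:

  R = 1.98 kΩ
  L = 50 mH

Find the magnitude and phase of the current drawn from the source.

Step 1 — Angular frequency: ω = 2π·f = 2π·46.8 = 294.1 rad/s.
Step 2 — Component impedances:
  R: Z = R = 1980 Ω
  L: Z = jωL = j·294.1·0.05 = 0 + j14.7 Ω
Step 3 — Series combination: Z_total = R + L = 1980 + j14.7 Ω = 1980∠0.4° Ω.
Step 4 — Source phasor: V = 84.3∠69.7° V = 29.25 + j79.06 V.
Step 5 — Ohm's law: I = V / Z_total = (29.25 + j79.06) / (1980 + j14.7) = 0.01507 + j0.03982 A.
Step 6 — Convert to polar: |I| = 0.04257 A, ∠I = 69.3°.

I = 0.04257∠69.3° A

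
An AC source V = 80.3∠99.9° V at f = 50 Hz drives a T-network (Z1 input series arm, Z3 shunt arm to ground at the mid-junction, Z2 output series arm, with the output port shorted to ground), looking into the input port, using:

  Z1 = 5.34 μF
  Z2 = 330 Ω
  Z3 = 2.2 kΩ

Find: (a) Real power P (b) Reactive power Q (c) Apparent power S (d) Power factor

Step 1 — Angular frequency: ω = 2π·f = 2π·50 = 314.2 rad/s.
Step 2 — Component impedances:
  Z1: Z = 1/(jωC) = -j/(ω·C) = 0 - j596.1 Ω
  Z2: Z = R = 330 Ω
  Z3: Z = R = 2200 Ω
Step 3 — With the output port shorted to ground, the output series arm Z2 runs from the junction to ground; the shunt arm Z3 also runs from the junction to ground. They appear in parallel: Z3 || Z2 = 287 Ω.
Step 4 — Series with input arm Z1: Z_in = Z1 + (Z3 || Z2) = 287 - j596.1 Ω = 661.6∠-64.3° Ω.
Step 5 — Source phasor: V = 80.3∠99.9° V = -13.81 + j79.1 V.
Step 6 — Current: I = V / Z = -0.1168 + j0.03306 A = 0.1214∠164.2° A.
Step 7 — Complex power: S = V·I* = 4.228 - j8.782 VA.
Step 8 — Real power: P = Re(S) = 4.228 W.
Step 9 — Reactive power: Q = Im(S) = -8.782 VAR.
Step 10 — Apparent power: |S| = 9.747 VA.
Step 11 — Power factor: PF = P/|S| = 0.4338 (leading).

(a) P = 4.228 W  (b) Q = -8.782 VAR  (c) S = 9.747 VA  (d) PF = 0.4338 (leading)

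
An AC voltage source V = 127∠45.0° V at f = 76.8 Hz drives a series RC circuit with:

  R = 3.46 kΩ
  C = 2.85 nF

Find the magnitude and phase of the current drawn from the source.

Step 1 — Angular frequency: ω = 2π·f = 2π·76.8 = 482.5 rad/s.
Step 2 — Component impedances:
  R: Z = R = 3460 Ω
  C: Z = 1/(jωC) = -j/(ω·C) = 0 - j7.271e+05 Ω
Step 3 — Series combination: Z_total = R + C = 3460 - j7.271e+05 Ω = 7.271e+05∠-89.7° Ω.
Step 4 — Source phasor: V = 127∠45.0° V = 89.8 + j89.8 V.
Step 5 — Ohm's law: I = V / Z_total = (89.8 + j89.8) / (3460 - j7.271e+05) = -0.0001229 + j0.0001241 A.
Step 6 — Convert to polar: |I| = 0.0001747 A, ∠I = 134.7°.

I = 0.0001747∠134.7° A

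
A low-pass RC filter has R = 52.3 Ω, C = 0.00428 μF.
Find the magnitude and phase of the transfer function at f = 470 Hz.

Step 1 — Angular frequency: ω = 2π·470 = 2953 rad/s.
Step 2 — Transfer function: H(jω) = 1/(1 + jωRC).
Step 3 — Denominator: 1 + jωRC = 1 + j·2953·52.3·4.28e-09 = 1 + j0.000661.
Step 4 — H = 1 - j0.000661.
Step 5 — Magnitude: |H| = 1 (-0.0 dB); phase: φ = -0.0°.

|H| = 1 (-0.0 dB), φ = -0.0°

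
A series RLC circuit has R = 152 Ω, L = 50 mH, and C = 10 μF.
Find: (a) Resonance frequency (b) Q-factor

Step 1 — Resonance condition Im(Z)=0 gives ω₀ = 1/√(LC).
Step 2 — ω₀ = 1/√(0.05·1e-05) = 1414 rad/s.
Step 3 — f₀ = ω₀/(2π) = 225.1 Hz.
Step 4 — Series Q: Q = ω₀L/R = 1414·0.05/152 = 0.4652.

(a) f₀ = 225.1 Hz  (b) Q = 0.4652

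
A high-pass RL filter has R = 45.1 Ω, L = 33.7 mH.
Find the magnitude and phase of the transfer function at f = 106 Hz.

Step 1 — Angular frequency: ω = 2π·106 = 666 rad/s.
Step 2 — Transfer function: H(jω) = jωL/(R + jωL).
Step 3 — Numerator jωL = j·22.44; denominator R + jωL = 45.1 + j22.44.
Step 4 — H = 0.1985 + j0.3989.
Step 5 — Magnitude: |H| = 0.4455 (-7.0 dB); phase: φ = 63.5°.

|H| = 0.4455 (-7.0 dB), φ = 63.5°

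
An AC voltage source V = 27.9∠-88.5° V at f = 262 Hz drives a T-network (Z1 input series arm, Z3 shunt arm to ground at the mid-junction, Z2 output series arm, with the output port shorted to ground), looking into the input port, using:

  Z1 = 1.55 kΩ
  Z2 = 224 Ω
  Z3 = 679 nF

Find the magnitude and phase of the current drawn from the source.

Step 1 — Angular frequency: ω = 2π·f = 2π·262 = 1646 rad/s.
Step 2 — Component impedances:
  Z1: Z = R = 1550 Ω
  Z2: Z = R = 224 Ω
  Z3: Z = 1/(jωC) = -j/(ω·C) = 0 - j894.6 Ω
Step 3 — With the output port shorted to ground, the output series arm Z2 runs from the junction to ground; the shunt arm Z3 also runs from the junction to ground. They appear in parallel: Z3 || Z2 = 210.8 - j52.78 Ω.
Step 4 — Series with input arm Z1: Z_in = Z1 + (Z3 || Z2) = 1761 - j52.78 Ω = 1762∠-1.7° Ω.
Step 5 — Source phasor: V = 27.9∠-88.5° V = 0.7303 - j27.89 V.
Step 6 — Ohm's law: I = V / Z_total = (0.7303 - j27.89) / (1761 - j52.78) = 0.0008887 - j0.01581 A.
Step 7 — Convert to polar: |I| = 0.01584 A, ∠I = -86.8°.

I = 0.01584∠-86.8° A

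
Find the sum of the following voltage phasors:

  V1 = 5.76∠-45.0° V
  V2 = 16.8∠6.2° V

Step 1 — Convert each phasor to rectangular form:
  V1 = 5.76·(cos(-45.0°) + j·sin(-45.0°)) = 4.073 - j4.073 V
  V2 = 16.8·(cos(6.2°) + j·sin(6.2°)) = 16.7 + j1.814 V
Step 2 — Sum components: V_total = 20.77 - j2.259 V.
Step 3 — Convert to polar: |V_total| = 20.9 V, ∠V_total = -6.2°.

V_total = 20.9∠-6.2° V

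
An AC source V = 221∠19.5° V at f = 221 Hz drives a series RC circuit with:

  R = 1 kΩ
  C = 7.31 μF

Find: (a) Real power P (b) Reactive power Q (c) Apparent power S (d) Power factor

Step 1 — Angular frequency: ω = 2π·f = 2π·221 = 1389 rad/s.
Step 2 — Component impedances:
  R: Z = R = 1000 Ω
  C: Z = 1/(jωC) = -j/(ω·C) = 0 - j98.52 Ω
Step 3 — Series combination: Z_total = R + C = 1000 - j98.52 Ω = 1005∠-5.6° Ω.
Step 4 — Source phasor: V = 221∠19.5° V = 208.3 + j73.77 V.
Step 5 — Current: I = V / Z = 0.1991 + j0.09339 A = 0.2199∠25.1° A.
Step 6 — Complex power: S = V·I* = 48.37 - j4.765 VA.
Step 7 — Real power: P = Re(S) = 48.37 W.
Step 8 — Reactive power: Q = Im(S) = -4.765 VAR.
Step 9 — Apparent power: |S| = 48.61 VA.
Step 10 — Power factor: PF = P/|S| = 0.9952 (leading).

(a) P = 48.37 W  (b) Q = -4.765 VAR  (c) S = 48.61 VA  (d) PF = 0.9952 (leading)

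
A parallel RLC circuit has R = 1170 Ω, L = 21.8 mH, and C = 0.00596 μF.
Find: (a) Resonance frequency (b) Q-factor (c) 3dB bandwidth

Step 1 — Resonance: ω₀ = 1/√(LC) = 1/√(0.0218·5.96e-09) = 8.773e+04 rad/s.
Step 2 — f₀ = ω₀/(2π) = 1.396e+04 Hz.
Step 3 — Parallel Q: Q = R/(ω₀L) = 1170/(8.773e+04·0.0218) = 0.6118.
Step 4 — Bandwidth: Δω = ω₀/Q = 1.434e+05 rad/s; BW = Δω/(2π) = 2.282e+04 Hz.

(a) f₀ = 1.396e+04 Hz  (b) Q = 0.6118  (c) BW = 2.282e+04 Hz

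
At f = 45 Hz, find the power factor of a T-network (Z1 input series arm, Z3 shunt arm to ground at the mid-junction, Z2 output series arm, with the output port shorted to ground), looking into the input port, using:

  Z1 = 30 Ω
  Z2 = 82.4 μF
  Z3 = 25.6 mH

Step 1 — Angular frequency: ω = 2π·f = 2π·45 = 282.7 rad/s.
Step 2 — Component impedances:
  Z1: Z = R = 30 Ω
  Z2: Z = 1/(jωC) = -j/(ω·C) = 0 - j42.92 Ω
  Z3: Z = jωL = j·282.7·0.0256 = 0 + j7.238 Ω
Step 3 — With the output port shorted to ground, the output series arm Z2 runs from the junction to ground; the shunt arm Z3 also runs from the junction to ground. They appear in parallel: Z3 || Z2 = 0 + j8.706 Ω.
Step 4 — Series with input arm Z1: Z_in = Z1 + (Z3 || Z2) = 30 + j8.706 Ω = 31.24∠16.2° Ω.
Step 5 — Power factor: PF = cos(φ) = Re(Z)/|Z| = 30/31.238 = 0.9604.
Step 6 — Type: Im(Z) = 8.706 ⇒ lagging (phase φ = 16.2°).

PF = 0.9604 (lagging, φ = 16.2°)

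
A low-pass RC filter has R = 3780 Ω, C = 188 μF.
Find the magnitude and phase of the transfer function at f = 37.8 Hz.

Step 1 — Angular frequency: ω = 2π·37.8 = 237.5 rad/s.
Step 2 — Transfer function: H(jω) = 1/(1 + jωRC).
Step 3 — Denominator: 1 + jωRC = 1 + j·237.5·3780·0.000188 = 1 + j168.8.
Step 4 — H = 3.51e-05 - j0.005925.
Step 5 — Magnitude: |H| = 0.005925 (-44.5 dB); phase: φ = -89.7°.

|H| = 0.005925 (-44.5 dB), φ = -89.7°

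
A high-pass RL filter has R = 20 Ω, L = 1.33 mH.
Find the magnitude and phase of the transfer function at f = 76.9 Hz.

Step 1 — Angular frequency: ω = 2π·76.9 = 483.2 rad/s.
Step 2 — Transfer function: H(jω) = jωL/(R + jωL).
Step 3 — Numerator jωL = j·0.6426; denominator R + jωL = 20 + j0.6426.
Step 4 — H = 0.001031 + j0.0321.
Step 5 — Magnitude: |H| = 0.03211 (-29.9 dB); phase: φ = 88.2°.

|H| = 0.03211 (-29.9 dB), φ = 88.2°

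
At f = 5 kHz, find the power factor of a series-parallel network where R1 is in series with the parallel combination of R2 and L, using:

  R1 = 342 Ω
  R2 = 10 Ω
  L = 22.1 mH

Step 1 — Angular frequency: ω = 2π·f = 2π·5000 = 3.142e+04 rad/s.
Step 2 — Component impedances:
  R1: Z = R = 342 Ω
  R2: Z = R = 10 Ω
  L: Z = jωL = j·3.142e+04·0.0221 = 0 + j694.3 Ω
Step 3 — Parallel branch: R2 || L = 1/(1/R2 + 1/L) = 9.998 + j0.144 Ω.
Step 4 — Series with R1: Z_total = R1 + (R2 || L) = 352 + j0.144 Ω = 352∠0.0° Ω.
Step 5 — Power factor: PF = cos(φ) = Re(Z)/|Z| = 352/352 = 1.
Step 6 — Type: Im(Z) = 0.144 ⇒ lagging (phase φ = 0.0°).

PF = 1 (lagging, φ = 0.0°)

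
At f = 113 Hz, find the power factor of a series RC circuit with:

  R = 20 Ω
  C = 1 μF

Step 1 — Angular frequency: ω = 2π·f = 2π·113 = 710 rad/s.
Step 2 — Component impedances:
  R: Z = R = 20 Ω
  C: Z = 1/(jωC) = -j/(ω·C) = 0 - j1408 Ω
Step 3 — Series combination: Z_total = R + C = 20 - j1408 Ω = 1409∠-89.2° Ω.
Step 4 — Power factor: PF = cos(φ) = Re(Z)/|Z| = 20/1408.6 = 0.0142.
Step 5 — Type: Im(Z) = -1408 ⇒ leading (phase φ = -89.2°).

PF = 0.0142 (leading, φ = -89.2°)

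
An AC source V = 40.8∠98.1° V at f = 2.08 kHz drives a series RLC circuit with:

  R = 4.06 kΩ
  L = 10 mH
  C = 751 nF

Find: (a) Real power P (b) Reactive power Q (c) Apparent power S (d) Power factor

Step 1 — Angular frequency: ω = 2π·f = 2π·2080 = 1.307e+04 rad/s.
Step 2 — Component impedances:
  R: Z = R = 4060 Ω
  L: Z = jωL = j·1.307e+04·0.01 = 0 + j130.7 Ω
  C: Z = 1/(jωC) = -j/(ω·C) = 0 - j101.9 Ω
Step 3 — Series combination: Z_total = R + L + C = 4060 + j28.8 Ω = 4060∠0.4° Ω.
Step 4 — Source phasor: V = 40.8∠98.1° V = -5.749 + j40.39 V.
Step 5 — Current: I = V / Z = -0.001345 + j0.009959 A = 0.01005∠97.7° A.
Step 6 — Complex power: S = V·I* = 0.41 + j0.002909 VA.
Step 7 — Real power: P = Re(S) = 0.41 W.
Step 8 — Reactive power: Q = Im(S) = 0.002909 VAR.
Step 9 — Apparent power: |S| = 0.41 VA.
Step 10 — Power factor: PF = P/|S| = 1 (lagging).

(a) P = 0.41 W  (b) Q = 0.002909 VAR  (c) S = 0.41 VA  (d) PF = 1 (lagging)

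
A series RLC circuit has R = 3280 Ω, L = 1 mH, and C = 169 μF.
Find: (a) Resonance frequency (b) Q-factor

Step 1 — Resonance condition Im(Z)=0 gives ω₀ = 1/√(LC).
Step 2 — ω₀ = 1/√(0.001·0.000169) = 2433 rad/s.
Step 3 — f₀ = ω₀/(2π) = 387.1 Hz.
Step 4 — Series Q: Q = ω₀L/R = 2433·0.001/3280 = 0.0007416.

(a) f₀ = 387.1 Hz  (b) Q = 0.0007416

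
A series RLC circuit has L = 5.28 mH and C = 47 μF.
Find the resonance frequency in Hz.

Step 1 — Resonance condition Im(Z)=0 gives ω₀ = 1/√(LC).
Step 2 — ω₀ = 1/√(0.00528·4.7e-05) = 2007 rad/s.
Step 3 — f₀ = ω₀/(2π) = 319.5 Hz.

f₀ = 319.5 Hz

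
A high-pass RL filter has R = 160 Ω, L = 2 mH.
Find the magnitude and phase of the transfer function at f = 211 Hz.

Step 1 — Angular frequency: ω = 2π·211 = 1326 rad/s.
Step 2 — Transfer function: H(jω) = jωL/(R + jωL).
Step 3 — Numerator jωL = j·2.652; denominator R + jωL = 160 + j2.652.
Step 4 — H = 0.0002746 + j0.01657.
Step 5 — Magnitude: |H| = 0.01657 (-35.6 dB); phase: φ = 89.1°.

|H| = 0.01657 (-35.6 dB), φ = 89.1°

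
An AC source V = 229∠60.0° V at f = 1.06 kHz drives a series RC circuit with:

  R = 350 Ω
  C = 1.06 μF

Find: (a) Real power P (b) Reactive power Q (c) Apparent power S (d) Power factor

Step 1 — Angular frequency: ω = 2π·f = 2π·1060 = 6660 rad/s.
Step 2 — Component impedances:
  R: Z = R = 350 Ω
  C: Z = 1/(jωC) = -j/(ω·C) = 0 - j141.6 Ω
Step 3 — Series combination: Z_total = R + C = 350 - j141.6 Ω = 377.6∠-22.0° Ω.
Step 4 — Source phasor: V = 229∠60.0° V = 114.5 + j198.3 V.
Step 5 — Current: I = V / Z = 0.08406 + j0.6006 A = 0.6065∠82.0° A.
Step 6 — Complex power: S = V·I* = 128.7 - j52.1 VA.
Step 7 — Real power: P = Re(S) = 128.7 W.
Step 8 — Reactive power: Q = Im(S) = -52.1 VAR.
Step 9 — Apparent power: |S| = 138.9 VA.
Step 10 — Power factor: PF = P/|S| = 0.927 (leading).

(a) P = 128.7 W  (b) Q = -52.1 VAR  (c) S = 138.9 VA  (d) PF = 0.927 (leading)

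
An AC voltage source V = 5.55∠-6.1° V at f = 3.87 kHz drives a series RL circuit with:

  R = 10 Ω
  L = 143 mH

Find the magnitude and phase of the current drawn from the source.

Step 1 — Angular frequency: ω = 2π·f = 2π·3870 = 2.432e+04 rad/s.
Step 2 — Component impedances:
  R: Z = R = 10 Ω
  L: Z = jωL = j·2.432e+04·0.143 = 0 + j3477 Ω
Step 3 — Series combination: Z_total = R + L = 10 + j3477 Ω = 3477∠89.8° Ω.
Step 4 — Source phasor: V = 5.55∠-6.1° V = 5.519 - j0.5898 V.
Step 5 — Ohm's law: I = V / Z_total = (5.519 - j0.5898) / (10 + j3477) = -0.000165 - j0.001588 A.
Step 6 — Convert to polar: |I| = 0.001596 A, ∠I = -95.9°.

I = 0.001596∠-95.9° A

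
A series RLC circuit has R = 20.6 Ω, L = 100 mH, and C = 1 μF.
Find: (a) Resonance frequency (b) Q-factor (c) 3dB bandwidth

Step 1 — Resonance: ω₀ = 1/√(LC) = 1/√(0.1·1e-06) = 3162 rad/s.
Step 2 — f₀ = ω₀/(2π) = 503.3 Hz.
Step 3 — Series Q: Q = ω₀L/R = 3162·0.1/20.6 = 15.35.
Step 4 — Bandwidth: Δω = ω₀/Q = 206 rad/s; BW = Δω/(2π) = 32.79 Hz.

(a) f₀ = 503.3 Hz  (b) Q = 15.35  (c) BW = 32.79 Hz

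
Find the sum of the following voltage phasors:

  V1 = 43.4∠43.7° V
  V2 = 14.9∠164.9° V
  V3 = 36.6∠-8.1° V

Step 1 — Convert each phasor to rectangular form:
  V1 = 43.4·(cos(43.7°) + j·sin(43.7°)) = 31.38 + j29.98 V
  V2 = 14.9·(cos(164.9°) + j·sin(164.9°)) = -14.39 + j3.882 V
  V3 = 36.6·(cos(-8.1°) + j·sin(-8.1°)) = 36.23 - j5.157 V
Step 2 — Sum components: V_total = 53.23 + j28.71 V.
Step 3 — Convert to polar: |V_total| = 60.47 V, ∠V_total = 28.3°.

V_total = 60.47∠28.3° V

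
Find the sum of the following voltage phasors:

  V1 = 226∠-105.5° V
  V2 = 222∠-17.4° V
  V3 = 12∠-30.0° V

Step 1 — Convert each phasor to rectangular form:
  V1 = 226·(cos(-105.5°) + j·sin(-105.5°)) = -60.4 - j217.8 V
  V2 = 222·(cos(-17.4°) + j·sin(-17.4°)) = 211.8 - j66.39 V
  V3 = 12·(cos(-30.0°) + j·sin(-30.0°)) = 10.39 - j6 V
Step 2 — Sum components: V_total = 161.8 - j290.2 V.
Step 3 — Convert to polar: |V_total| = 332.2 V, ∠V_total = -60.8°.

V_total = 332.2∠-60.8° V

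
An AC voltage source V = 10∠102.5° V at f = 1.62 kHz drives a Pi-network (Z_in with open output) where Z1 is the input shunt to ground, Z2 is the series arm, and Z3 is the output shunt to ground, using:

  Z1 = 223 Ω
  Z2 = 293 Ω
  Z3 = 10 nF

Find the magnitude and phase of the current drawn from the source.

Step 1 — Angular frequency: ω = 2π·f = 2π·1620 = 1.018e+04 rad/s.
Step 2 — Component impedances:
  Z1: Z = R = 223 Ω
  Z2: Z = R = 293 Ω
  Z3: Z = 1/(jωC) = -j/(ω·C) = 0 - j9824 Ω
Step 3 — With open output, the series arm Z2 and the output shunt Z3 appear in series to ground: Z2 + Z3 = 293 - j9824 Ω.
Step 4 — Parallel with input shunt Z1: Z_in = Z1 || (Z2 + Z3) = 222.7 - j5.048 Ω = 222.8∠-1.3° Ω.
Step 5 — Source phasor: V = 10∠102.5° V = -2.164 + j9.763 V.
Step 6 — Ohm's law: I = V / Z_total = (-2.164 + j9.763) / (222.7 - j5.048) = -0.01071 + j0.04359 A.
Step 7 — Convert to polar: |I| = 0.04488 A, ∠I = 103.8°.

I = 0.04488∠103.8° A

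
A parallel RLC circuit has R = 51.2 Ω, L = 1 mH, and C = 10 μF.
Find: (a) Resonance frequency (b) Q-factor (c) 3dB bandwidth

Step 1 — Resonance: ω₀ = 1/√(LC) = 1/√(0.001·1e-05) = 1e+04 rad/s.
Step 2 — f₀ = ω₀/(2π) = 1592 Hz.
Step 3 — Parallel Q: Q = R/(ω₀L) = 51.2/(1e+04·0.001) = 5.12.
Step 4 — Bandwidth: Δω = ω₀/Q = 1953 rad/s; BW = Δω/(2π) = 310.8 Hz.

(a) f₀ = 1592 Hz  (b) Q = 5.12  (c) BW = 310.8 Hz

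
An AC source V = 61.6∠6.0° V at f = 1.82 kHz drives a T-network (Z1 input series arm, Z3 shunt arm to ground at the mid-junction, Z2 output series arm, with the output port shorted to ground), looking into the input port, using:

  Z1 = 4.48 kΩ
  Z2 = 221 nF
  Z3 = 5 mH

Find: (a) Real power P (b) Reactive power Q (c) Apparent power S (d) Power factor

Step 1 — Angular frequency: ω = 2π·f = 2π·1820 = 1.144e+04 rad/s.
Step 2 — Component impedances:
  Z1: Z = R = 4480 Ω
  Z2: Z = 1/(jωC) = -j/(ω·C) = 0 - j395.7 Ω
  Z3: Z = jωL = j·1.144e+04·0.005 = 0 + j57.18 Ω
Step 3 — With the output port shorted to ground, the output series arm Z2 runs from the junction to ground; the shunt arm Z3 also runs from the junction to ground. They appear in parallel: Z3 || Z2 = 0 + j66.83 Ω.
Step 4 — Series with input arm Z1: Z_in = Z1 + (Z3 || Z2) = 4480 + j66.83 Ω = 4480∠0.9° Ω.
Step 5 — Source phasor: V = 61.6∠6.0° V = 61.26 + j6.439 V.
Step 6 — Current: I = V / Z = 0.01369 + j0.001233 A = 0.01375∠5.1° A.
Step 7 — Complex power: S = V·I* = 0.8468 + j0.01263 VA.
Step 8 — Real power: P = Re(S) = 0.8468 W.
Step 9 — Reactive power: Q = Im(S) = 0.01263 VAR.
Step 10 — Apparent power: |S| = 0.8469 VA.
Step 11 — Power factor: PF = P/|S| = 0.9999 (lagging).

(a) P = 0.8468 W  (b) Q = 0.01263 VAR  (c) S = 0.8469 VA  (d) PF = 0.9999 (lagging)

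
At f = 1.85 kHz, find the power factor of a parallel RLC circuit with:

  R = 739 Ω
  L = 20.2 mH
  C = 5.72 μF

Step 1 — Angular frequency: ω = 2π·f = 2π·1850 = 1.162e+04 rad/s.
Step 2 — Component impedances:
  R: Z = R = 739 Ω
  L: Z = jωL = j·1.162e+04·0.0202 = 0 + j234.8 Ω
  C: Z = 1/(jωC) = -j/(ω·C) = 0 - j15.04 Ω
Step 3 — Parallel combination: 1/Z_total = 1/R + 1/L + 1/C; Z_total = 0.3493 - j16.06 Ω = 16.07∠-88.8° Ω.
Step 4 — Power factor: PF = cos(φ) = Re(Z)/|Z| = 0.3493/16.07 = 0.02174.
Step 5 — Type: Im(Z) = -16.06 ⇒ leading (phase φ = -88.8°).

PF = 0.02174 (leading, φ = -88.8°)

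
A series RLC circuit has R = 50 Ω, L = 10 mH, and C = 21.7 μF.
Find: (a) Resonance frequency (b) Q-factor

Step 1 — Resonance condition Im(Z)=0 gives ω₀ = 1/√(LC).
Step 2 — ω₀ = 1/√(0.01·2.17e-05) = 2147 rad/s.
Step 3 — f₀ = ω₀/(2π) = 341.7 Hz.
Step 4 — Series Q: Q = ω₀L/R = 2147·0.01/50 = 0.4293.

(a) f₀ = 341.7 Hz  (b) Q = 0.4293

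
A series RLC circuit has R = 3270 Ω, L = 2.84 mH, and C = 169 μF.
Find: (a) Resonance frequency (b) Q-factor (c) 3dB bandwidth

Step 1 — Resonance condition Im(Z)=0 gives ω₀ = 1/√(LC).
Step 2 — ω₀ = 1/√(0.00284·0.000169) = 1443 rad/s.
Step 3 — f₀ = ω₀/(2π) = 229.7 Hz.
Step 4 — Series Q: Q = ω₀L/R = 1443·0.00284/3270 = 0.001254.
Step 5 — 3dB bandwidth: Δω = ω₀/Q = 1.151e+06 rad/s; BW = Δω/(2π) = 1.833e+05 Hz.

(a) f₀ = 229.7 Hz  (b) Q = 0.001254  (c) BW = 1.833e+05 Hz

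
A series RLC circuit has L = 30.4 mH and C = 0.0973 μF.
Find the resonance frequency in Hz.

Step 1 — Resonance condition Im(Z)=0 gives ω₀ = 1/√(LC).
Step 2 — ω₀ = 1/√(0.0304·9.73e-08) = 1.839e+04 rad/s.
Step 3 — f₀ = ω₀/(2π) = 2926 Hz.

f₀ = 2926 Hz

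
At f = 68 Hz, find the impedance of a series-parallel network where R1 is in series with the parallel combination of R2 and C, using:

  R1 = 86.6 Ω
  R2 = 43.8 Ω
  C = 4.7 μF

Step 1 — Angular frequency: ω = 2π·f = 2π·68 = 427.3 rad/s.
Step 2 — Component impedances:
  R1: Z = R = 86.6 Ω
  R2: Z = R = 43.8 Ω
  C: Z = 1/(jωC) = -j/(ω·C) = 0 - j498 Ω
Step 3 — Parallel branch: R2 || C = 1/(1/R2 + 1/C) = 43.46 - j3.823 Ω.
Step 4 — Series with R1: Z_total = R1 + (R2 || C) = 130.1 - j3.823 Ω = 130.1∠-1.7° Ω.

Z = 130.1 - j3.823 Ω = 130.1∠-1.7° Ω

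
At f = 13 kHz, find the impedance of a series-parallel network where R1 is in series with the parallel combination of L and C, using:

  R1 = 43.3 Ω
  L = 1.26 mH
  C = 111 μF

Step 1 — Angular frequency: ω = 2π·f = 2π·1.3e+04 = 8.168e+04 rad/s.
Step 2 — Component impedances:
  R1: Z = R = 43.3 Ω
  L: Z = jωL = j·8.168e+04·0.00126 = 0 + j102.9 Ω
  C: Z = 1/(jωC) = -j/(ω·C) = 0 - j0.1103 Ω
Step 3 — Parallel branch: L || C = 1/(1/L + 1/C) = 0 - j0.1104 Ω.
Step 4 — Series with R1: Z_total = R1 + (L || C) = 43.3 - j0.1104 Ω = 43.3∠-0.1° Ω.

Z = 43.3 - j0.1104 Ω = 43.3∠-0.1° Ω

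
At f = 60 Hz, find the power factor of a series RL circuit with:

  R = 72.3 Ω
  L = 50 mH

Step 1 — Angular frequency: ω = 2π·f = 2π·60 = 377 rad/s.
Step 2 — Component impedances:
  R: Z = R = 72.3 Ω
  L: Z = jωL = j·377·0.05 = 0 + j18.85 Ω
Step 3 — Series combination: Z_total = R + L = 72.3 + j18.85 Ω = 74.72∠14.6° Ω.
Step 4 — Power factor: PF = cos(φ) = Re(Z)/|Z| = 72.3/74.717 = 0.9677.
Step 5 — Type: Im(Z) = 18.85 ⇒ lagging (phase φ = 14.6°).

PF = 0.9677 (lagging, φ = 14.6°)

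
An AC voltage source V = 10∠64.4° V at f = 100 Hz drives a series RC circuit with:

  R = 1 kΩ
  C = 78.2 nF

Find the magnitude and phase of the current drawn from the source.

Step 1 — Angular frequency: ω = 2π·f = 2π·100 = 628.3 rad/s.
Step 2 — Component impedances:
  R: Z = R = 1000 Ω
  C: Z = 1/(jωC) = -j/(ω·C) = 0 - j2.035e+04 Ω
Step 3 — Series combination: Z_total = R + C = 1000 - j2.035e+04 Ω = 2.038e+04∠-87.2° Ω.
Step 4 — Source phasor: V = 10∠64.4° V = 4.321 + j9.018 V.
Step 5 — Ohm's law: I = V / Z_total = (4.321 + j9.018) / (1000 - j2.035e+04) = -0.0004316 + j0.0002335 A.
Step 6 — Convert to polar: |I| = 0.0004908 A, ∠I = 151.6°.

I = 0.0004908∠151.6° A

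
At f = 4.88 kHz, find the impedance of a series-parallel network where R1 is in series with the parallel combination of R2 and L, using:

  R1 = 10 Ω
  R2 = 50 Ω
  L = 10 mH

Step 1 — Angular frequency: ω = 2π·f = 2π·4880 = 3.066e+04 rad/s.
Step 2 — Component impedances:
  R1: Z = R = 10 Ω
  R2: Z = R = 50 Ω
  L: Z = jωL = j·3.066e+04·0.01 = 0 + j306.6 Ω
Step 3 — Parallel branch: R2 || L = 1/(1/R2 + 1/L) = 48.7 + j7.942 Ω.
Step 4 — Series with R1: Z_total = R1 + (R2 || L) = 58.7 + j7.942 Ω = 59.24∠7.7° Ω.

Z = 58.7 + j7.942 Ω = 59.24∠7.7° Ω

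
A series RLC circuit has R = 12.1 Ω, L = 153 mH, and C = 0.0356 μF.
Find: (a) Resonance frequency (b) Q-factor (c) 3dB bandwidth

Step 1 — Resonance condition Im(Z)=0 gives ω₀ = 1/√(LC).
Step 2 — ω₀ = 1/√(0.153·3.56e-08) = 1.355e+04 rad/s.
Step 3 — f₀ = ω₀/(2π) = 2156 Hz.
Step 4 — Series Q: Q = ω₀L/R = 1.355e+04·0.153/12.1 = 171.3.
Step 5 — 3dB bandwidth: Δω = ω₀/Q = 79.08 rad/s; BW = Δω/(2π) = 12.59 Hz.

(a) f₀ = 2156 Hz  (b) Q = 171.3  (c) BW = 12.59 Hz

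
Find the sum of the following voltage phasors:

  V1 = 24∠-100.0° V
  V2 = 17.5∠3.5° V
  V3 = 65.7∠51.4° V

Step 1 — Convert each phasor to rectangular form:
  V1 = 24·(cos(-100.0°) + j·sin(-100.0°)) = -4.168 - j23.64 V
  V2 = 17.5·(cos(3.5°) + j·sin(3.5°)) = 17.47 + j1.068 V
  V3 = 65.7·(cos(51.4°) + j·sin(51.4°)) = 40.99 + j51.35 V
Step 2 — Sum components: V_total = 54.29 + j28.78 V.
Step 3 — Convert to polar: |V_total| = 61.44 V, ∠V_total = 27.9°.

V_total = 61.44∠27.9° V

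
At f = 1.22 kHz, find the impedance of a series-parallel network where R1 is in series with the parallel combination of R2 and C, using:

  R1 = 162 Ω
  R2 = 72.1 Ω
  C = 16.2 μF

Step 1 — Angular frequency: ω = 2π·f = 2π·1220 = 7665 rad/s.
Step 2 — Component impedances:
  R1: Z = R = 162 Ω
  R2: Z = R = 72.1 Ω
  C: Z = 1/(jωC) = -j/(ω·C) = 0 - j8.053 Ω
Step 3 — Parallel branch: R2 || C = 1/(1/R2 + 1/C) = 0.8883 - j7.954 Ω.
Step 4 — Series with R1: Z_total = R1 + (R2 || C) = 162.9 - j7.954 Ω = 163.1∠-2.8° Ω.

Z = 162.9 - j7.954 Ω = 163.1∠-2.8° Ω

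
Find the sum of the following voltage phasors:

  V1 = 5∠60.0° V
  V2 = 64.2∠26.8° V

Step 1 — Convert each phasor to rectangular form:
  V1 = 5·(cos(60.0°) + j·sin(60.0°)) = 2.5 + j4.33 V
  V2 = 64.2·(cos(26.8°) + j·sin(26.8°)) = 57.3 + j28.95 V
Step 2 — Sum components: V_total = 59.8 + j33.28 V.
Step 3 — Convert to polar: |V_total| = 68.44 V, ∠V_total = 29.1°.

V_total = 68.44∠29.1° V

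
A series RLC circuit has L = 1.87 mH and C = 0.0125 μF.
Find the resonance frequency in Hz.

Step 1 — Resonance condition Im(Z)=0 gives ω₀ = 1/√(LC).
Step 2 — ω₀ = 1/√(0.00187·1.25e-08) = 2.068e+05 rad/s.
Step 3 — f₀ = ω₀/(2π) = 3.292e+04 Hz.

f₀ = 3.292e+04 Hz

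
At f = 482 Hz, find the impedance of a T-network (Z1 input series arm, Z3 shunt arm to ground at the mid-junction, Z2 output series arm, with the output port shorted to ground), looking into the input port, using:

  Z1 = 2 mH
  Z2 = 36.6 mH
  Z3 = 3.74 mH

Step 1 — Angular frequency: ω = 2π·f = 2π·482 = 3028 rad/s.
Step 2 — Component impedances:
  Z1: Z = jωL = j·3028·0.002 = 0 + j6.057 Ω
  Z2: Z = jωL = j·3028·0.0366 = 0 + j110.8 Ω
  Z3: Z = jωL = j·3028·0.00374 = 0 + j11.33 Ω
Step 3 — With the output port shorted to ground, the output series arm Z2 runs from the junction to ground; the shunt arm Z3 also runs from the junction to ground. They appear in parallel: Z3 || Z2 = 0 + j10.28 Ω.
Step 4 — Series with input arm Z1: Z_in = Z1 + (Z3 || Z2) = 0 + j16.33 Ω = 16.33∠90.0° Ω.

Z = 0 + j16.33 Ω = 16.33∠90.0° Ω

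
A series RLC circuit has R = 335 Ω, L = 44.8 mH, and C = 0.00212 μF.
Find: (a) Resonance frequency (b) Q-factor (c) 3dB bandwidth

Step 1 — Resonance: ω₀ = 1/√(LC) = 1/√(0.0448·2.12e-09) = 1.026e+05 rad/s.
Step 2 — f₀ = ω₀/(2π) = 1.633e+04 Hz.
Step 3 — Series Q: Q = ω₀L/R = 1.026e+05·0.0448/335 = 13.72.
Step 4 — Bandwidth: Δω = ω₀/Q = 7478 rad/s; BW = Δω/(2π) = 1190 Hz.

(a) f₀ = 1.633e+04 Hz  (b) Q = 13.72  (c) BW = 1190 Hz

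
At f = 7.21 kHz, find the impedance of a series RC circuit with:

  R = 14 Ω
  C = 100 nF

Step 1 — Angular frequency: ω = 2π·f = 2π·7210 = 4.53e+04 rad/s.
Step 2 — Component impedances:
  R: Z = R = 14 Ω
  C: Z = 1/(jωC) = -j/(ω·C) = 0 - j220.7 Ω
Step 3 — Series combination: Z_total = R + C = 14 - j220.7 Ω = 221.2∠-86.4° Ω.

Z = 14 - j220.7 Ω = 221.2∠-86.4° Ω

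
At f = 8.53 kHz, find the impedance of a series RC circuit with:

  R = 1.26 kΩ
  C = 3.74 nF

Step 1 — Angular frequency: ω = 2π·f = 2π·8530 = 5.36e+04 rad/s.
Step 2 — Component impedances:
  R: Z = R = 1260 Ω
  C: Z = 1/(jωC) = -j/(ω·C) = 0 - j4989 Ω
Step 3 — Series combination: Z_total = R + C = 1260 - j4989 Ω = 5145∠-75.8° Ω.

Z = 1260 - j4989 Ω = 5145∠-75.8° Ω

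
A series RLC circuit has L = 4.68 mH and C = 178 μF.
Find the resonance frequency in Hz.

Step 1 — Resonance condition Im(Z)=0 gives ω₀ = 1/√(LC).
Step 2 — ω₀ = 1/√(0.00468·0.000178) = 1096 rad/s.
Step 3 — f₀ = ω₀/(2π) = 174.4 Hz.

f₀ = 174.4 Hz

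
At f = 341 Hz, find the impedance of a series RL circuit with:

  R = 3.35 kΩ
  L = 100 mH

Step 1 — Angular frequency: ω = 2π·f = 2π·341 = 2143 rad/s.
Step 2 — Component impedances:
  R: Z = R = 3350 Ω
  L: Z = jωL = j·2143·0.1 = 0 + j214.3 Ω
Step 3 — Series combination: Z_total = R + L = 3350 + j214.3 Ω = 3357∠3.7° Ω.

Z = 3350 + j214.3 Ω = 3357∠3.7° Ω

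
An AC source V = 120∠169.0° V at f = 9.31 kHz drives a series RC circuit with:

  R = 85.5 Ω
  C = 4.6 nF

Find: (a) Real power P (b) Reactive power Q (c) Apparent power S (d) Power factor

Step 1 — Angular frequency: ω = 2π·f = 2π·9310 = 5.85e+04 rad/s.
Step 2 — Component impedances:
  R: Z = R = 85.5 Ω
  C: Z = 1/(jωC) = -j/(ω·C) = 0 - j3716 Ω
Step 3 — Series combination: Z_total = R + C = 85.5 - j3716 Ω = 3717∠-88.7° Ω.
Step 4 — Source phasor: V = 120∠169.0° V = -117.8 + j22.9 V.
Step 5 — Current: I = V / Z = -0.006887 - j0.03154 A = 0.03228∠-102.3° A.
Step 6 — Complex power: S = V·I* = 0.0891 - j3.873 VA.
Step 7 — Real power: P = Re(S) = 0.0891 W.
Step 8 — Reactive power: Q = Im(S) = -3.873 VAR.
Step 9 — Apparent power: |S| = 3.874 VA.
Step 10 — Power factor: PF = P/|S| = 0.023 (leading).

(a) P = 0.0891 W  (b) Q = -3.873 VAR  (c) S = 3.874 VA  (d) PF = 0.023 (leading)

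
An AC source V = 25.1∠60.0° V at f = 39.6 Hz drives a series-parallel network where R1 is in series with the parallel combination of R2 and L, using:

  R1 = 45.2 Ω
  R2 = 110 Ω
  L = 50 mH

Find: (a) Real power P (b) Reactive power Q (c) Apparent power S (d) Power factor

Step 1 — Angular frequency: ω = 2π·f = 2π·39.6 = 248.8 rad/s.
Step 2 — Component impedances:
  R1: Z = R = 45.2 Ω
  R2: Z = R = 110 Ω
  L: Z = jωL = j·248.8·0.05 = 0 + j12.44 Ω
Step 3 — Parallel branch: R2 || L = 1/(1/R2 + 1/L) = 1.389 + j12.28 Ω.
Step 4 — Series with R1: Z_total = R1 + (R2 || L) = 46.59 + j12.28 Ω = 48.18∠14.8° Ω.
Step 5 — Source phasor: V = 25.1∠60.0° V = 12.55 + j21.74 V.
Step 6 — Current: I = V / Z = 0.3669 + j0.3698 A = 0.5209∠45.2° A.
Step 7 — Complex power: S = V·I* = 12.64 + j3.334 VA.
Step 8 — Real power: P = Re(S) = 12.64 W.
Step 9 — Reactive power: Q = Im(S) = 3.334 VAR.
Step 10 — Apparent power: |S| = 13.08 VA.
Step 11 — Power factor: PF = P/|S| = 0.967 (lagging).

(a) P = 12.64 W  (b) Q = 3.334 VAR  (c) S = 13.08 VA  (d) PF = 0.967 (lagging)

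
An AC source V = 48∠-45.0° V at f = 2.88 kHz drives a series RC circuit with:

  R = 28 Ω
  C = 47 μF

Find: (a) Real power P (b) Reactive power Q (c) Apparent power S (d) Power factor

Step 1 — Angular frequency: ω = 2π·f = 2π·2880 = 1.81e+04 rad/s.
Step 2 — Component impedances:
  R: Z = R = 28 Ω
  C: Z = 1/(jωC) = -j/(ω·C) = 0 - j1.176 Ω
Step 3 — Series combination: Z_total = R + C = 28 - j1.176 Ω = 28.02∠-2.4° Ω.
Step 4 — Source phasor: V = 48∠-45.0° V = 33.94 - j33.94 V.
Step 5 — Current: I = V / Z = 1.261 - j1.159 A = 1.713∠-42.6° A.
Step 6 — Complex power: S = V·I* = 82.14 - j3.449 VA.
Step 7 — Real power: P = Re(S) = 82.14 W.
Step 8 — Reactive power: Q = Im(S) = -3.449 VAR.
Step 9 — Apparent power: |S| = 82.21 VA.
Step 10 — Power factor: PF = P/|S| = 0.9991 (leading).

(a) P = 82.14 W  (b) Q = -3.449 VAR  (c) S = 82.21 VA  (d) PF = 0.9991 (leading)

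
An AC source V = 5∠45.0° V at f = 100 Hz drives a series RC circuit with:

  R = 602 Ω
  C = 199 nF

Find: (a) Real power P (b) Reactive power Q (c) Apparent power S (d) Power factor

Step 1 — Angular frequency: ω = 2π·f = 2π·100 = 628.3 rad/s.
Step 2 — Component impedances:
  R: Z = R = 602 Ω
  C: Z = 1/(jωC) = -j/(ω·C) = 0 - j7998 Ω
Step 3 — Series combination: Z_total = R + C = 602 - j7998 Ω = 8020∠-85.7° Ω.
Step 4 — Source phasor: V = 5∠45.0° V = 3.536 + j3.536 V.
Step 5 — Current: I = V / Z = -0.0004065 + j0.0004727 A = 0.0006234∠130.7° A.
Step 6 — Complex power: S = V·I* = 0.000234 - j0.003108 VA.
Step 7 — Real power: P = Re(S) = 0.000234 W.
Step 8 — Reactive power: Q = Im(S) = -0.003108 VAR.
Step 9 — Apparent power: |S| = 0.003117 VA.
Step 10 — Power factor: PF = P/|S| = 0.07506 (leading).

(a) P = 0.000234 W  (b) Q = -0.003108 VAR  (c) S = 0.003117 VA  (d) PF = 0.07506 (leading)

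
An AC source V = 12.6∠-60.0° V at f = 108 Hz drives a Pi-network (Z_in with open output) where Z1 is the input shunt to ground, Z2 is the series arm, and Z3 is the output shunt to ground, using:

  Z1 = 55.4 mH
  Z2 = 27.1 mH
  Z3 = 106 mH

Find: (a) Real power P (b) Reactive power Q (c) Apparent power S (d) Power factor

Step 1 — Angular frequency: ω = 2π·f = 2π·108 = 678.6 rad/s.
Step 2 — Component impedances:
  Z1: Z = jωL = j·678.6·0.0554 = 0 + j37.59 Ω
  Z2: Z = jωL = j·678.6·0.0271 = 0 + j18.39 Ω
  Z3: Z = jωL = j·678.6·0.106 = 0 + j71.93 Ω
Step 3 — With open output, the series arm Z2 and the output shunt Z3 appear in series to ground: Z2 + Z3 = 0 + j90.32 Ω.
Step 4 — Parallel with input shunt Z1: Z_in = Z1 || (Z2 + Z3) = 0 + j26.54 Ω = 26.54∠90.0° Ω.
Step 5 — Source phasor: V = 12.6∠-60.0° V = 6.3 - j10.91 V.
Step 6 — Current: I = V / Z = -0.4111 - j0.2373 A = 0.4747∠-150.0° A.
Step 7 — Complex power: S = V·I* = 0 + j5.981 VA.
Step 8 — Real power: P = Re(S) = 0 W.
Step 9 — Reactive power: Q = Im(S) = 5.981 VAR.
Step 10 — Apparent power: |S| = 5.981 VA.
Step 11 — Power factor: PF = P/|S| = 0 (lagging).

(a) P = 0 W  (b) Q = 5.981 VAR  (c) S = 5.981 VA  (d) PF = 0 (lagging)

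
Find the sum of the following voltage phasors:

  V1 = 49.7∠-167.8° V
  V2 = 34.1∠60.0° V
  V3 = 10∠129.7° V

Step 1 — Convert each phasor to rectangular form:
  V1 = 49.7·(cos(-167.8°) + j·sin(-167.8°)) = -48.58 - j10.5 V
  V2 = 34.1·(cos(60.0°) + j·sin(60.0°)) = 17.05 + j29.53 V
  V3 = 10·(cos(129.7°) + j·sin(129.7°)) = -6.388 + j7.694 V
Step 2 — Sum components: V_total = -37.92 + j26.72 V.
Step 3 — Convert to polar: |V_total| = 46.39 V, ∠V_total = 144.8°.

V_total = 46.39∠144.8° V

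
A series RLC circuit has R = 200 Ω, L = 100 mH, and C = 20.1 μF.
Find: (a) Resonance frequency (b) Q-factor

Step 1 — Resonance condition Im(Z)=0 gives ω₀ = 1/√(LC).
Step 2 — ω₀ = 1/√(0.1·2.01e-05) = 705.3 rad/s.
Step 3 — f₀ = ω₀/(2π) = 112.3 Hz.
Step 4 — Series Q: Q = ω₀L/R = 705.3·0.1/200 = 0.3527.

(a) f₀ = 112.3 Hz  (b) Q = 0.3527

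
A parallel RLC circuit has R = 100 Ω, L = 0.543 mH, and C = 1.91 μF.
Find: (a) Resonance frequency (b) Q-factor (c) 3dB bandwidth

Step 1 — Resonance: ω₀ = 1/√(LC) = 1/√(0.000543·1.91e-06) = 3.105e+04 rad/s.
Step 2 — f₀ = ω₀/(2π) = 4942 Hz.
Step 3 — Parallel Q: Q = R/(ω₀L) = 100/(3.105e+04·0.000543) = 5.931.
Step 4 — Bandwidth: Δω = ω₀/Q = 5236 rad/s; BW = Δω/(2π) = 833.3 Hz.

(a) f₀ = 4942 Hz  (b) Q = 5.931  (c) BW = 833.3 Hz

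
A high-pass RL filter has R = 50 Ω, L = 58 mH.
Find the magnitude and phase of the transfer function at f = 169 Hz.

Step 1 — Angular frequency: ω = 2π·169 = 1062 rad/s.
Step 2 — Transfer function: H(jω) = jωL/(R + jωL).
Step 3 — Numerator jωL = j·61.59; denominator R + jωL = 50 + j61.59.
Step 4 — H = 0.6027 + j0.4893.
Step 5 — Magnitude: |H| = 0.7764 (-2.2 dB); phase: φ = 39.1°.

|H| = 0.7764 (-2.2 dB), φ = 39.1°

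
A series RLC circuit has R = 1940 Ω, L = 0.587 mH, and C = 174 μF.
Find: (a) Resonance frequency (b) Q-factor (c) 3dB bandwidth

Step 1 — Resonance: ω₀ = 1/√(LC) = 1/√(0.000587·0.000174) = 3129 rad/s.
Step 2 — f₀ = ω₀/(2π) = 498 Hz.
Step 3 — Series Q: Q = ω₀L/R = 3129·0.000587/1940 = 0.0009468.
Step 4 — Bandwidth: Δω = ω₀/Q = 3.305e+06 rad/s; BW = Δω/(2π) = 5.26e+05 Hz.

(a) f₀ = 498 Hz  (b) Q = 0.0009468  (c) BW = 5.26e+05 Hz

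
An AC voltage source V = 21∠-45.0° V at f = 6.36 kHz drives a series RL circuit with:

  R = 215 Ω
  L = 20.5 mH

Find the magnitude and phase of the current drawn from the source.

Step 1 — Angular frequency: ω = 2π·f = 2π·6360 = 3.996e+04 rad/s.
Step 2 — Component impedances:
  R: Z = R = 215 Ω
  L: Z = jωL = j·3.996e+04·0.0205 = 0 + j819.2 Ω
Step 3 — Series combination: Z_total = R + L = 215 + j819.2 Ω = 846.9∠75.3° Ω.
Step 4 — Source phasor: V = 21∠-45.0° V = 14.85 - j14.85 V.
Step 5 — Ohm's law: I = V / Z_total = (14.85 - j14.85) / (215 + j819.2) = -0.01251 - j0.02141 A.
Step 6 — Convert to polar: |I| = 0.02479 A, ∠I = -120.3°.

I = 0.02479∠-120.3° A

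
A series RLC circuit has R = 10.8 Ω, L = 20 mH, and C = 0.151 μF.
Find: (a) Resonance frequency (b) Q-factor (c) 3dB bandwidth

Step 1 — Resonance condition Im(Z)=0 gives ω₀ = 1/√(LC).
Step 2 — ω₀ = 1/√(0.02·1.51e-07) = 1.82e+04 rad/s.
Step 3 — f₀ = ω₀/(2π) = 2896 Hz.
Step 4 — Series Q: Q = ω₀L/R = 1.82e+04·0.02/10.8 = 33.7.
Step 5 — 3dB bandwidth: Δω = ω₀/Q = 540 rad/s; BW = Δω/(2π) = 85.94 Hz.

(a) f₀ = 2896 Hz  (b) Q = 33.7  (c) BW = 85.94 Hz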